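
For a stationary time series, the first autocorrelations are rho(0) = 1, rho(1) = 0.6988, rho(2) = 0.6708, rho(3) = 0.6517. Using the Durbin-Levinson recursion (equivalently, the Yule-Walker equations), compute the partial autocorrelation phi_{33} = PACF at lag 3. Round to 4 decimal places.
\phi_{33} = 0.2259

The PACF at lag k is phi_{kk}, the last component of the solution
to the Yule-Walker system G_k phi = r_k where
  (G_k)_{ij} = rho(|i - j|), (r_k)_i = rho(i), i,j = 1..k.
Equivalently, Durbin-Levinson gives phi_{kk} iteratively:
  phi_{11} = rho(1)
  phi_{kk} = [rho(k) - sum_{j=1..k-1} phi_{k-1,j} rho(k-j)]
            / [1 - sum_{j=1..k-1} phi_{k-1,j} rho(j)],
  phi_{k,j} = phi_{k-1,j} - phi_{kk} phi_{k-1,k-j},  j = 1..k-1.
Step k = 1:
  phi_11 = rho(1) = 0.6988.
Step k = 2:
  phi_22 = [rho(2) - phi_11 rho(1)] / [1 - phi_11 rho(1)] = [0.6708 - (0.6988)(0.6988)] / [1 - (0.6988)(0.6988)]
         = 0.18247856 / 0.51167856 = 0.356627.
  Update: phi_21 = phi_11 - phi_22 phi_11 = 0.6988 - (0.356627)(0.6988) = 0.449589.
Step k = 3:
  phi_33 = [rho(3) - phi_21 rho(2) - phi_22 rho(1)] / [1 - phi_21 rho(1) - phi_22 rho(2)]
    numerator   = 0.6517 - (0.449589)(0.6708) - (0.356627)(0.6988) = 0.10090464
    denominator = 1 - (0.449589)(0.6988) - (0.356627)(0.6708) = 0.44660172
  phi_33 = 0.10090464 / 0.44660172 = 0.2259.
Therefore phi_{33} = 0.2259.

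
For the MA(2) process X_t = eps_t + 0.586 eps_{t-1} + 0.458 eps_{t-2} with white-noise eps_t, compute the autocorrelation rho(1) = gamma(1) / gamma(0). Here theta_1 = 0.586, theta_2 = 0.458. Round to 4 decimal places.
\rho(1) = 0.5501

For an MA(q) process with theta_0 = 1, the autocovariance is
  gamma(k) = sigma^2 * sum_{i=0..q-k} theta_i * theta_{i+k},
and rho(k) = gamma(k) / gamma(0). Sigma^2 cancels.
  numerator   = (1)*(0.586) + (0.586)*(0.458) = 0.854388.
  denominator = (1)^2 + (0.586)^2 + (0.458)^2 = 1.55316.
  rho(1) = 0.854388 / 1.55316 = 0.5501.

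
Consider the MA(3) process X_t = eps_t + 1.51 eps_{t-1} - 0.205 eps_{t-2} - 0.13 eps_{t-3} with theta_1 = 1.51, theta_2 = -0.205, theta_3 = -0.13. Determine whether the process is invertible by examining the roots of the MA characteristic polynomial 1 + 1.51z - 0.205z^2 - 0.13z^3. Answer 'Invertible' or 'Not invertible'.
\text{Not invertible}

The MA(q) characteristic polynomial is P(z) = 1 + 1.51z - 0.205z^2 - 0.13z^3.
Invertibility requires all roots to lie outside the unit circle, i.e. |z| > 1 for every root.
Degree 3: look for a simple real root z0 first, then factor out (1 - z/z0) and solve the remaining quadratic.
Testing z0 = -4: P(-4) = 1 + (1.51)(-4) + (-0.205)(-4)^2 + (-0.13)(-4)^3
  = 1 + (-6.04) + (-3.28) + (8.32) = 0.  So z_0 = -4 is a root, |z_0| = 4.
Divide out the factor (1 + 0.25 z) = (1 - z/z0) (since 1/z0 = -0.25):
  P(z) = (1 + 0.25 z)(1 + (1.26) z + (-0.52) z^2)
  [check: z-coef 1.26 - (-0.25) = 1.51; z^2-coef -0.52 - (-0.25)(1.26) = -0.205; z^3-coef -(-0.25)(-0.52) = -0.13.]
Remaining roots from the quadratic factor 1 + (1.26) z + (-0.52) z^2:
  Set 1 + (1.26) z + (-0.52) z^2 = 0, i.e. a z^2 + b z + c = 0 with a = -0.52, b = 1.26, c = 1.
  Discriminant D = b^2 - 4ac = (1.26)^2 - 4*(-0.52)*1 = 1.5876 - (-2.08) = 3.6676.
  D >= 0, so the roots are real: z = (-b +/- sqrt(D)) / (2a) = (-1.26 +/- 1.915098) / (-1.04).
    z_1 = (-1.26 + 1.915098) / (-1.04) = -0.6299,   |z_1| = 0.6299.
    z_2 = (-1.26 - 1.915098) / (-1.04) = 3.053,   |z_2| = 3.053.
Moduli of all roots: 4.0000, 0.6299, 3.0530.
All moduli strictly greater than 1? No.
Verdict: Not invertible.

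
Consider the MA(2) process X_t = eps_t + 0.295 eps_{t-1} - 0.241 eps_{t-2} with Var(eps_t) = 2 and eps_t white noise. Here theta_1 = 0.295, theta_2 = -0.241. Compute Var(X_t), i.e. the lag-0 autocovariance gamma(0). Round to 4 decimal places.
\gamma(0) = 2.2902

For an MA(q) process X_t = eps_t + sum_i theta_i eps_{t-i} with
Var(eps_t) = sigma^2, the variance is
  gamma(0) = sigma^2 * (1 + sum_i theta_i^2).
  sum_i theta_i^2 = (0.295)^2 + (-0.241)^2 = 0.087025 + 0.058081 = 0.145106.
  gamma(0) = 2 * (1 + 0.145106) = 2 * 1.145106 = 2.290212, which rounds to 2.2902.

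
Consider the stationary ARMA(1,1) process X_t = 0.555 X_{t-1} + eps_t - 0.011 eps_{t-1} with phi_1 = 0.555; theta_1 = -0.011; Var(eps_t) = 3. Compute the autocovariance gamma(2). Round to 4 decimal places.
\gamma(2) = 1.3010

Multiply the model equation by X_{t-k} and take expectations. With theta_0 = psi_0 = 1 and psi_j the MA(infinity) weights, this gives
  gamma(k) - sum_i phi_i gamma(k-i) = c_k,
  c_k = sigma^2 * sum_{j=k..q} theta_j psi_{j-k}   (c_k = 0 for k > q),
using gamma(-m) = gamma(m).
psi-weights needed (psi_j = theta_j + sum_i phi_i psi_{j-i}):
  psi_1 = theta_1 + phi_1 = -0.011 + (0.555) = 0.544
Right-hand sides:
  c_0 = sigma^2 (1 + theta_1 psi_1) = 3 * (1 + (-0.011)(0.544)) = 3 * 0.994016 = 2.982048
  c_1 = sigma^2 theta_1 = 3 * (-0.011) = -0.033
  c_2 = 0
Equations for k = 0 and k = 1 (AR order 1):
  gamma(0) = phi_1 gamma(1) + c_0
  gamma(1) = phi_1 gamma(0) + c_1
Substituting the second into the first: gamma(0) (1 - phi_1^2) = c_0 + phi_1 c_1, so
  gamma(0) = (c_0 + phi_1 c_1) / (1 - phi_1^2) = (2.982048 + (0.555)(-0.033)) / (1 - (0.555)^2) = 2.963733 / 0.691975 = 4.283006.
  gamma(1) = phi_1 gamma(0) + c_1 = (0.555)(4.283006) + (-0.033) = 2.344068.
For k = 2 (> q): gamma(2) = phi_1 gamma(1) = (0.555)(2.344068) = 1.300958.
Therefore gamma(2) = 1.3010 (to 4 decimal places).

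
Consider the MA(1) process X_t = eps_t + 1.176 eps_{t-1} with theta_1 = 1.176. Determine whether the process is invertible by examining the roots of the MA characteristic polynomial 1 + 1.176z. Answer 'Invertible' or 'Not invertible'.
\text{Not invertible}

The MA(q) characteristic polynomial is P(z) = 1 + 1.176z.
Invertibility requires all roots to lie outside the unit circle, i.e. |z| > 1 for every root.
This is linear in z: 1 + (1.176) z = 0  =>  z = -1/(1.176) = -0.85034,  |z| = 0.85034.
Moduli of all roots: 0.8503.
All moduli strictly greater than 1? No.
Verdict: Not invertible.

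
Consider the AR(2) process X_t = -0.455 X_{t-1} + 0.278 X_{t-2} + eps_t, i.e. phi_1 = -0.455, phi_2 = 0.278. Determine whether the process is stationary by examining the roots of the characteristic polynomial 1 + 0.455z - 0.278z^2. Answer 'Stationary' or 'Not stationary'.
\text{Stationary}

The AR(p) characteristic polynomial is P(z) = 1 + 0.455z - 0.278z^2.
Stationarity requires all roots to lie outside the unit circle, i.e. |z| > 1 for every root.
Set 1 + (0.455) z + (-0.278) z^2 = 0, i.e. a z^2 + b z + c = 0 with a = -0.278, b = 0.455, c = 1.
Discriminant D = b^2 - 4ac = (0.455)^2 - 4*(-0.278)*1 = 0.207025 - (-1.112) = 1.319025.
D >= 0, so the roots are real: z = (-b +/- sqrt(D)) / (2a) = (-0.455 +/- 1.148488) / (-0.556).
  z_1 = (-0.455 + 1.148488) / (-0.556) = -1.2473,   |z_1| = 1.2473.
  z_2 = (-0.455 - 1.148488) / (-0.556) = 2.884,   |z_2| = 2.884.
Moduli of all roots: 1.2473, 2.8840.
All moduli strictly greater than 1? Yes.
Verdict: Stationary.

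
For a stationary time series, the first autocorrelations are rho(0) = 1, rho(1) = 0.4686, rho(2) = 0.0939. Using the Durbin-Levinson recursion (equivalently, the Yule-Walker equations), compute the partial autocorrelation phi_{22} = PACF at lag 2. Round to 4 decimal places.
\phi_{22} = -0.1611

The PACF at lag k is phi_{kk}, the last component of the solution
to the Yule-Walker system G_k phi = r_k where
  (G_k)_{ij} = rho(|i - j|), (r_k)_i = rho(i), i,j = 1..k.
Equivalently, Durbin-Levinson gives phi_{kk} iteratively:
  phi_{11} = rho(1)
  phi_{kk} = [rho(k) - sum_{j=1..k-1} phi_{k-1,j} rho(k-j)]
            / [1 - sum_{j=1..k-1} phi_{k-1,j} rho(j)],
  phi_{k,j} = phi_{k-1,j} - phi_{kk} phi_{k-1,k-j},  j = 1..k-1.
Step k = 1:
  phi_11 = rho(1) = 0.4686.
Step k = 2:
  phi_22 = [rho(2) - phi_11 rho(1)] / [1 - phi_11 rho(1)] = [0.0939 - (0.4686)(0.4686)] / [1 - (0.4686)(0.4686)]
         = -0.12568596 / 0.78041404 = -0.1611.
Therefore phi_{22} = -0.1611.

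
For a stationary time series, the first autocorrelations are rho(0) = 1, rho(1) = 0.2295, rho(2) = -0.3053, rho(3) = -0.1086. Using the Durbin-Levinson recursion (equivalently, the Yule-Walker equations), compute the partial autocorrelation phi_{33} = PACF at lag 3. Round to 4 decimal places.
\phi_{33} = 0.0919

The PACF at lag k is phi_{kk}, the last component of the solution
to the Yule-Walker system G_k phi = r_k where
  (G_k)_{ij} = rho(|i - j|), (r_k)_i = rho(i), i,j = 1..k.
Equivalently, Durbin-Levinson gives phi_{kk} iteratively:
  phi_{11} = rho(1)
  phi_{kk} = [rho(k) - sum_{j=1..k-1} phi_{k-1,j} rho(k-j)]
            / [1 - sum_{j=1..k-1} phi_{k-1,j} rho(j)],
  phi_{k,j} = phi_{k-1,j} - phi_{kk} phi_{k-1,k-j},  j = 1..k-1.
Step k = 1:
  phi_11 = rho(1) = 0.2295.
Step k = 2:
  phi_22 = [rho(2) - phi_11 rho(1)] / [1 - phi_11 rho(1)] = [-0.3053 - (0.2295)(0.2295)] / [1 - (0.2295)(0.2295)]
         = -0.35797025 / 0.94732975 = -0.377873.
  Update: phi_21 = phi_11 - phi_22 phi_11 = 0.2295 - (-0.377873)(0.2295) = 0.316222.
Step k = 3:
  phi_33 = [rho(3) - phi_21 rho(2) - phi_22 rho(1)] / [1 - phi_21 rho(1) - phi_22 rho(2)]
    numerator   = -0.1086 - (0.316222)(-0.3053) - (-0.377873)(0.2295) = 0.07466436
    denominator = 1 - (0.316222)(0.2295) - (-0.377873)(-0.3053) = 0.81206249
  phi_33 = 0.07466436 / 0.81206249 = 0.0919.
Therefore phi_{33} = 0.0919.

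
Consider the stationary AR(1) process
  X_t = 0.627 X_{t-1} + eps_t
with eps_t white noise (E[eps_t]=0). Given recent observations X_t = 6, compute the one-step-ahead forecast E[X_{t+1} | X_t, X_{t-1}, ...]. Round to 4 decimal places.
E[X_{t+1} \mid \mathcal F_t] = 3.7620

For an AR(p) model X_t = c + sum_i phi_i X_{t-i} + eps_t, the
one-step-ahead conditional mean is
  E[X_{t+1} | X_t, ...] = c + sum_i phi_i X_{t+1-i}.
Substitute known values:
  E[X_{t+1} | ...] = (0.627) * (6)
                   = 3.7620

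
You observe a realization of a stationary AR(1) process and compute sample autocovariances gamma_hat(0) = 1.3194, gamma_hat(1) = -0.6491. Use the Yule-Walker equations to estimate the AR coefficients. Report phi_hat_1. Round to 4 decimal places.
\hat\phi_{1} = -0.4920

The Yule-Walker equations for an AR(p) process read, in matrix form,
  Gamma_p phi = r_p,   with   (Gamma_p)_{ij} = gamma(|i - j|),
                       (r_p)_i = gamma(i),   i,j = 1..p.
Substitute the sample gammas (Toeplitz matrix and right-hand side of size 1):
  Gamma_p = [[1.3194]]
  r_p     = [-0.6491]
With p = 1 this is the single equation gamma(0) phi_1 = gamma(1):
  phi_hat_1 = gamma(1) / gamma(0) = -0.6491 / 1.3194 = -0.4920.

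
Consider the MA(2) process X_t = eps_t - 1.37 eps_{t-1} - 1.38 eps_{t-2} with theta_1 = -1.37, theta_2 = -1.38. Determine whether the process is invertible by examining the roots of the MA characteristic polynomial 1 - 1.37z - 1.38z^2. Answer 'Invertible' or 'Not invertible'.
\text{Not invertible}

The MA(q) characteristic polynomial is P(z) = 1 - 1.37z - 1.38z^2.
Invertibility requires all roots to lie outside the unit circle, i.e. |z| > 1 for every root.
Set 1 + (-1.37) z + (-1.38) z^2 = 0, i.e. a z^2 + b z + c = 0 with a = -1.38, b = -1.37, c = 1.
Discriminant D = b^2 - 4ac = (-1.37)^2 - 4*(-1.38)*1 = 1.8769 - (-5.52) = 7.3969.
D >= 0, so the roots are real: z = (-b +/- sqrt(D)) / (2a) = (1.37 +/- 2.719724) / (-2.76).
  z_1 = (1.37 + 2.719724) / (-2.76) = -1.4818,   |z_1| = 1.4818.
  z_2 = (1.37 - 2.719724) / (-2.76) = 0.489,   |z_2| = 0.489.
Moduli of all roots: 1.4818, 0.4890.
All moduli strictly greater than 1? No.
Verdict: Not invertible.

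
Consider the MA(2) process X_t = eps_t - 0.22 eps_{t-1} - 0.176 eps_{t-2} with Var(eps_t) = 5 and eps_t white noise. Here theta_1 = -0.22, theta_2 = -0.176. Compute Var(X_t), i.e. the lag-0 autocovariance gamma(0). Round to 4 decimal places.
\gamma(0) = 5.3969

For an MA(q) process X_t = eps_t + sum_i theta_i eps_{t-i} with
Var(eps_t) = sigma^2, the variance is
  gamma(0) = sigma^2 * (1 + sum_i theta_i^2).
  sum_i theta_i^2 = (-0.22)^2 + (-0.176)^2 = 0.0484 + 0.030976 = 0.079376.
  gamma(0) = 5 * (1 + 0.079376) = 5 * 1.079376 = 5.39688, which rounds to 5.3969.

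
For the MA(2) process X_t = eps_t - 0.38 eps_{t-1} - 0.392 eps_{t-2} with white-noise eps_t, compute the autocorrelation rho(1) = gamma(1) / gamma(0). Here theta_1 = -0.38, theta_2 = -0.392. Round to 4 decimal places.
\rho(1) = -0.1780

For an MA(q) process with theta_0 = 1, the autocovariance is
  gamma(k) = sigma^2 * sum_{i=0..q-k} theta_i * theta_{i+k},
and rho(k) = gamma(k) / gamma(0). Sigma^2 cancels.
  numerator   = (1)*(-0.38) + (-0.38)*(-0.392) = -0.23104.
  denominator = (1)^2 + (-0.38)^2 + (-0.392)^2 = 1.298064.
  rho(1) = -0.23104 / 1.298064 = -0.1780.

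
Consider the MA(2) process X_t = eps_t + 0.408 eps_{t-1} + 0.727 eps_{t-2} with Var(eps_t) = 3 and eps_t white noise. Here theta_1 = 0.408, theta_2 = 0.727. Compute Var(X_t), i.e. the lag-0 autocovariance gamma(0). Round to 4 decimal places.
\gamma(0) = 5.0850

For an MA(q) process X_t = eps_t + sum_i theta_i eps_{t-i} with
Var(eps_t) = sigma^2, the variance is
  gamma(0) = sigma^2 * (1 + sum_i theta_i^2).
  sum_i theta_i^2 = (0.408)^2 + (0.727)^2 = 0.166464 + 0.528529 = 0.694993.
  gamma(0) = 3 * (1 + 0.694993) = 3 * 1.694993 = 5.084979, which rounds to 5.0850.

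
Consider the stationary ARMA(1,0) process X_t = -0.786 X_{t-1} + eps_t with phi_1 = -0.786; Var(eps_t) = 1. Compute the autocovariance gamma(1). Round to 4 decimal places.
\gamma(1) = -2.0565

Multiply the model equation by X_{t-k} and take expectations. With theta_0 = psi_0 = 1 and psi_j the MA(infinity) weights, this gives
  gamma(k) - sum_i phi_i gamma(k-i) = c_k,
  c_k = sigma^2 * sum_{j=k..q} theta_j psi_{j-k}   (c_k = 0 for k > q),
using gamma(-m) = gamma(m).
Pure AR (q = 0): c_0 = sigma^2 = 1, c_k = 0 for k >= 1.
Equations for k = 0 and k = 1 (AR order 1):
  gamma(0) = phi_1 gamma(1) + c_0
  gamma(1) = phi_1 gamma(0) + c_1
Substituting the second into the first: gamma(0) (1 - phi_1^2) = c_0 + phi_1 c_1, so
  gamma(0) = c_0 / (1 - phi_1^2) = 1 / (1 - (-0.786)^2) = 1 / 0.382204 = 2.616404.
  gamma(1) = phi_1 gamma(0) = (-0.786)(2.616404) = -2.056493.
Therefore gamma(1) = -2.0565 (to 4 decimal places).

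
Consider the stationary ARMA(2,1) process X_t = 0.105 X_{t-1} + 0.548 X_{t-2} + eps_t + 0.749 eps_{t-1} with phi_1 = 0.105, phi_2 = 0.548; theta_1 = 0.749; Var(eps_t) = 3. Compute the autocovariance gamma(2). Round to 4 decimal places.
\gamma(2) = 5.4742

Multiply the model equation by X_{t-k} and take expectations. With theta_0 = psi_0 = 1 and psi_j the MA(infinity) weights, this gives
  gamma(k) - sum_i phi_i gamma(k-i) = c_k,
  c_k = sigma^2 * sum_{j=k..q} theta_j psi_{j-k}   (c_k = 0 for k > q),
using gamma(-m) = gamma(m).
psi-weights needed (psi_j = theta_j + sum_i phi_i psi_{j-i}):
  psi_1 = theta_1 + phi_1 = 0.749 + (0.105) = 0.854
Right-hand sides:
  c_0 = sigma^2 (1 + theta_1 psi_1) = 3 * (1 + (0.749)(0.854)) = 3 * 1.639646 = 4.918938
  c_1 = sigma^2 theta_1 = 3 * (0.749) = 2.247
  c_2 = 0
Equations for k = 0, 1, 2 (AR order 2, c_2 = 0):
  (E0) gamma(0) = phi_1 gamma(1) + phi_2 gamma(2) + c_0
  (E1) gamma(1) = phi_1 gamma(0) + phi_2 gamma(1) + c_1
  (E2) gamma(2) = phi_1 gamma(1) + phi_2 gamma(0)
From (E1): gamma(1) = A gamma(0) + B with
  A = phi_1 / (1 - phi_2) = 0.105 / 0.452 = 0.232301,   B = c_1 / (1 - phi_2) = 2.247 / 0.452 = 4.971239.
Insert (E2) into (E0): gamma(0) (1 - phi_2^2) = phi_1 (1 + phi_2) gamma(1) + c_0.
  phi_1 (1 + phi_2) = (0.105)(1.548) = 0.16254,   1 - phi_2^2 = 0.699696.
Replace gamma(1) by A gamma(0) + B and collect gamma(0):
  gamma(0) [0.699696 - (0.16254)(0.232301)] = (0.16254)(4.971239) + 4.918938
  gamma(0) * 0.661938 = 5.726963
  gamma(0) = 5.726963 / 0.661938 = 8.651814.
  gamma(1) = A gamma(0) + B = (0.232301)(8.651814) + (4.971239) = 6.981063.
  gamma(2) = phi_1 gamma(1) + phi_2 gamma(0) = (0.105)(6.981063) + (0.548)(8.651814) = 5.474206.
Therefore gamma(2) = 5.4742 (to 4 decimal places).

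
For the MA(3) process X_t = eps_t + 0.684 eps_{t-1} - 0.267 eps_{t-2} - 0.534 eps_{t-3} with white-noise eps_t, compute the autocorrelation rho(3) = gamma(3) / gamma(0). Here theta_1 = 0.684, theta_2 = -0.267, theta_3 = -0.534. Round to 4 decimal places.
\rho(3) = -0.2927

For an MA(q) process with theta_0 = 1, the autocovariance is
  gamma(k) = sigma^2 * sum_{i=0..q-k} theta_i * theta_{i+k},
and rho(k) = gamma(k) / gamma(0). Sigma^2 cancels.
  numerator   = (1)*(-0.534) = -0.534.
  denominator = (1)^2 + (0.684)^2 + (-0.267)^2 + (-0.534)^2 = 1.824301.
  rho(3) = -0.534 / 1.824301 = -0.2927.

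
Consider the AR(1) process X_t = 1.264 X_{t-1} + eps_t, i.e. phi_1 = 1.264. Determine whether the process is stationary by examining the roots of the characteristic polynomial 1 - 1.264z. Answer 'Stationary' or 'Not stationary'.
\text{Not stationary}

The AR(p) characteristic polynomial is P(z) = 1 - 1.264z.
Stationarity requires all roots to lie outside the unit circle, i.e. |z| > 1 for every root.
This is linear in z: 1 + (-1.264) z = 0  =>  z = -1/(-1.264) = 0.791139,  |z| = 0.791139.
Moduli of all roots: 0.7911.
All moduli strictly greater than 1? No.
Verdict: Not stationary.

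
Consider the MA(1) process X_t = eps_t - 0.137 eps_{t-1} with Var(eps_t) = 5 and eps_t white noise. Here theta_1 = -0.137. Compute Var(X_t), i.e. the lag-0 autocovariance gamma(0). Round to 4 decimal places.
\gamma(0) = 5.0938

For an MA(q) process X_t = eps_t + sum_i theta_i eps_{t-i} with
Var(eps_t) = sigma^2, the variance is
  gamma(0) = sigma^2 * (1 + sum_i theta_i^2).
  sum_i theta_i^2 = (-0.137)^2 = 0.018769.
  gamma(0) = 5 * (1 + 0.018769) = 5 * 1.018769 = 5.093845, which rounds to 5.0938.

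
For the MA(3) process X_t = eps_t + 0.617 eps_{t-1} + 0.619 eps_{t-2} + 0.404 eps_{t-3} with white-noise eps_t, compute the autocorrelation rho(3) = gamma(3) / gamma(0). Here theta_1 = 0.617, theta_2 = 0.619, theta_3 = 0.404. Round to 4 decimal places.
\rho(3) = 0.2096

For an MA(q) process with theta_0 = 1, the autocovariance is
  gamma(k) = sigma^2 * sum_{i=0..q-k} theta_i * theta_{i+k},
and rho(k) = gamma(k) / gamma(0). Sigma^2 cancels.
  numerator   = (1)*(0.404) = 0.404.
  denominator = (1)^2 + (0.617)^2 + (0.619)^2 + (0.404)^2 = 1.927066.
  rho(3) = 0.404 / 1.927066 = 0.2096.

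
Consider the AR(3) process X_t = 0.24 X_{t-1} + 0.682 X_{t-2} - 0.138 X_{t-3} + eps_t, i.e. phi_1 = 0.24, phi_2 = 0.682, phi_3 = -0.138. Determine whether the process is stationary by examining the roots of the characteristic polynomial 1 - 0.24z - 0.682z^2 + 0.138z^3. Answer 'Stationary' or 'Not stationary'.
\text{Stationary}

The AR(p) characteristic polynomial is P(z) = 1 - 0.24z - 0.682z^2 + 0.138z^3.
Stationarity requires all roots to lie outside the unit circle, i.e. |z| > 1 for every root.
Degree 3: look for a simple real root z0 first, then factor out (1 - z/z0) and solve the remaining quadratic.
Testing z0 = 5: P(5) = 1 + (-0.24)(5) + (-0.682)(5)^2 + (0.138)(5)^3
  = 1 + (-1.2) + (-17.05) + (17.25) = 0.  So z_0 = 5 is a root, |z_0| = 5.
Divide out the factor (1 - 0.2 z) = (1 - z/z0) (since 1/z0 = 0.2):
  P(z) = (1 - 0.2 z)(1 + (-0.04) z + (-0.69) z^2)
  [check: z-coef -0.04 - (0.2) = -0.24; z^2-coef -0.69 - (0.2)(-0.04) = -0.682; z^3-coef -(0.2)(-0.69) = 0.138.]
Remaining roots from the quadratic factor 1 + (-0.04) z + (-0.69) z^2:
  Set 1 + (-0.04) z + (-0.69) z^2 = 0, i.e. a z^2 + b z + c = 0 with a = -0.69, b = -0.04, c = 1.
  Discriminant D = b^2 - 4ac = (-0.04)^2 - 4*(-0.69)*1 = 0.0016 - (-2.76) = 2.7616.
  D >= 0, so the roots are real: z = (-b +/- sqrt(D)) / (2a) = (0.04 +/- 1.661806) / (-1.38).
    z_1 = (0.04 + 1.661806) / (-1.38) = -1.2332,   |z_1| = 1.2332.
    z_2 = (0.04 - 1.661806) / (-1.38) = 1.1752,   |z_2| = 1.1752.
Moduli of all roots: 5.0000, 1.2332, 1.1752.
All moduli strictly greater than 1? Yes.
Verdict: Stationary.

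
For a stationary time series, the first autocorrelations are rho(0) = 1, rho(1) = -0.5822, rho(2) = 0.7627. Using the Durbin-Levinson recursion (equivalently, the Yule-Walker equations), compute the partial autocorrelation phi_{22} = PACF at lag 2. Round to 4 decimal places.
\phi_{22} = 0.6410

The PACF at lag k is phi_{kk}, the last component of the solution
to the Yule-Walker system G_k phi = r_k where
  (G_k)_{ij} = rho(|i - j|), (r_k)_i = rho(i), i,j = 1..k.
Equivalently, Durbin-Levinson gives phi_{kk} iteratively:
  phi_{11} = rho(1)
  phi_{kk} = [rho(k) - sum_{j=1..k-1} phi_{k-1,j} rho(k-j)]
            / [1 - sum_{j=1..k-1} phi_{k-1,j} rho(j)],
  phi_{k,j} = phi_{k-1,j} - phi_{kk} phi_{k-1,k-j},  j = 1..k-1.
Step k = 1:
  phi_11 = rho(1) = -0.5822.
Step k = 2:
  phi_22 = [rho(2) - phi_11 rho(1)] / [1 - phi_11 rho(1)] = [0.7627 - (-0.5822)(-0.5822)] / [1 - (-0.5822)(-0.5822)]
         = 0.42374316 / 0.66104316 = 0.641.
Therefore phi_{22} = 0.6410.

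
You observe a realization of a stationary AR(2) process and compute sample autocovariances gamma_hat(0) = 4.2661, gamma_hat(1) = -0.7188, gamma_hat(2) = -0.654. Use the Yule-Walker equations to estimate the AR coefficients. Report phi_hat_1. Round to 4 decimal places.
\hat\phi_{1} = -0.2000

The Yule-Walker equations for an AR(p) process read, in matrix form,
  Gamma_p phi = r_p,   with   (Gamma_p)_{ij} = gamma(|i - j|),
                       (r_p)_i = gamma(i),   i,j = 1..p.
Substitute the sample gammas (Toeplitz matrix and right-hand side of size 2):
  Gamma_p = [[4.2661, -0.7188], [-0.7188, 4.2661]]
  r_p     = [-0.7188, -0.654]
Written out:
  4.2661 phi_1 - 0.7188 phi_2 = -0.7188
  -0.7188 phi_1 + 4.2661 phi_2 = -0.654
Solve by Cramer's rule:
  det = gamma(0)^2 - gamma(1)^2 = (4.2661)^2 - (-0.7188)^2 = 18.19960921 - 0.51667344 = 17.68293577
  phi_hat_1 = [gamma(1) gamma(0) - gamma(1) gamma(2)] / det = [(-0.7188)(4.2661) - (-0.7188)(-0.654)] / 17.68293577 = -3.53656788 / 17.68293577 = -0.2
  phi_hat_2 = [gamma(0) gamma(2) - gamma(1)^2] / det = [(4.2661)(-0.654) - (-0.7188)^2] / 17.68293577 = -3.30670284 / 17.68293577 = -0.187
So phi_hat = [-0.2000, -0.1870].
Therefore phi_hat_1 = -0.2000.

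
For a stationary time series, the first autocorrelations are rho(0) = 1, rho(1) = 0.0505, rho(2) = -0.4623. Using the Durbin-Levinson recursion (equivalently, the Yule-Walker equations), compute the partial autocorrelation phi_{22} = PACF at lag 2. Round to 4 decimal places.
\phi_{22} = -0.4660

The PACF at lag k is phi_{kk}, the last component of the solution
to the Yule-Walker system G_k phi = r_k where
  (G_k)_{ij} = rho(|i - j|), (r_k)_i = rho(i), i,j = 1..k.
Equivalently, Durbin-Levinson gives phi_{kk} iteratively:
  phi_{11} = rho(1)
  phi_{kk} = [rho(k) - sum_{j=1..k-1} phi_{k-1,j} rho(k-j)]
            / [1 - sum_{j=1..k-1} phi_{k-1,j} rho(j)],
  phi_{k,j} = phi_{k-1,j} - phi_{kk} phi_{k-1,k-j},  j = 1..k-1.
Step k = 1:
  phi_11 = rho(1) = 0.0505.
Step k = 2:
  phi_22 = [rho(2) - phi_11 rho(1)] / [1 - phi_11 rho(1)] = [-0.4623 - (0.0505)(0.0505)] / [1 - (0.0505)(0.0505)]
         = -0.46485025 / 0.99744975 = -0.466.
Therefore phi_{22} = -0.4660.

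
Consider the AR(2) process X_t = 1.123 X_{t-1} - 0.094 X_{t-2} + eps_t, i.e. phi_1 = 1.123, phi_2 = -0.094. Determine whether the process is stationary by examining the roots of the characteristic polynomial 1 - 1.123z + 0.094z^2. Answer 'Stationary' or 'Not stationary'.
\text{Not stationary}

The AR(p) characteristic polynomial is P(z) = 1 - 1.123z + 0.094z^2.
Stationarity requires all roots to lie outside the unit circle, i.e. |z| > 1 for every root.
Set 1 + (-1.123) z + (0.094) z^2 = 0, i.e. a z^2 + b z + c = 0 with a = 0.094, b = -1.123, c = 1.
Discriminant D = b^2 - 4ac = (-1.123)^2 - 4*(0.094)*1 = 1.261129 - (0.376) = 0.885129.
D >= 0, so the roots are real: z = (-b +/- sqrt(D)) / (2a) = (1.123 +/- 0.940813) / (0.188).
  z_1 = (1.123 + 0.940813) / (0.188) = 10.9777,   |z_1| = 10.9777.
  z_2 = (1.123 - 0.940813) / (0.188) = 0.9691,   |z_2| = 0.9691.
Moduli of all roots: 10.9777, 0.9691.
All moduli strictly greater than 1? No.
Verdict: Not stationary.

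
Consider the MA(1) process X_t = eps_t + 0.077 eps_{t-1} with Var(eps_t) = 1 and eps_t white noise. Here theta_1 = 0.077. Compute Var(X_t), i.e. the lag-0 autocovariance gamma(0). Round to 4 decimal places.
\gamma(0) = 1.0059

For an MA(q) process X_t = eps_t + sum_i theta_i eps_{t-i} with
Var(eps_t) = sigma^2, the variance is
  gamma(0) = sigma^2 * (1 + sum_i theta_i^2).
  sum_i theta_i^2 = (0.077)^2 = 0.005929.
  gamma(0) = 1 * (1 + 0.005929) = 1 * 1.005929 = 1.005929, which rounds to 1.0059.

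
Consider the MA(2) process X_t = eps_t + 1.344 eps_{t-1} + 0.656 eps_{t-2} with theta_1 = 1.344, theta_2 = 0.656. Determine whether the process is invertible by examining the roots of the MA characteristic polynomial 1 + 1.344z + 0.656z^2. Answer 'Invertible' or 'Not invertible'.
\text{Invertible}

The MA(q) characteristic polynomial is P(z) = 1 + 1.344z + 0.656z^2.
Invertibility requires all roots to lie outside the unit circle, i.e. |z| > 1 for every root.
Set 1 + (1.344) z + (0.656) z^2 = 0, i.e. a z^2 + b z + c = 0 with a = 0.656, b = 1.344, c = 1.
Discriminant D = b^2 - 4ac = (1.344)^2 - 4*(0.656)*1 = 1.806336 - (2.624) = -0.817664.
D < 0, so the roots are the complex-conjugate pair z = (-b +/- i sqrt(-D)) / (2a) = -1.0244 +/- 0.6892i.
For a conjugate pair |z|^2 = z * conj(z) = (product of roots) = c/a = 1/(0.656) = 1.52439, so |z| = sqrt(1.52439) = 1.2347 for both roots.
Moduli of all roots: 1.2347, 1.2347.
All moduli strictly greater than 1? Yes.
Verdict: Invertible.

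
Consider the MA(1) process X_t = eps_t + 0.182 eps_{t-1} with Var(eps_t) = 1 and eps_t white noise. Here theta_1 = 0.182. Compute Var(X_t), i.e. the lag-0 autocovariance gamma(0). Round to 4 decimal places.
\gamma(0) = 1.0331

For an MA(q) process X_t = eps_t + sum_i theta_i eps_{t-i} with
Var(eps_t) = sigma^2, the variance is
  gamma(0) = sigma^2 * (1 + sum_i theta_i^2).
  sum_i theta_i^2 = (0.182)^2 = 0.033124.
  gamma(0) = 1 * (1 + 0.033124) = 1 * 1.033124 = 1.033124, which rounds to 1.0331.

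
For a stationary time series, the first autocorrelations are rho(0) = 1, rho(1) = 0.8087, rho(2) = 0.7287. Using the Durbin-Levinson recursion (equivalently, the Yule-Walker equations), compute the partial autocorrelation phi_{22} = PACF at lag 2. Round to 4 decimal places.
\phi_{22} = 0.2159

The PACF at lag k is phi_{kk}, the last component of the solution
to the Yule-Walker system G_k phi = r_k where
  (G_k)_{ij} = rho(|i - j|), (r_k)_i = rho(i), i,j = 1..k.
Equivalently, Durbin-Levinson gives phi_{kk} iteratively:
  phi_{11} = rho(1)
  phi_{kk} = [rho(k) - sum_{j=1..k-1} phi_{k-1,j} rho(k-j)]
            / [1 - sum_{j=1..k-1} phi_{k-1,j} rho(j)],
  phi_{k,j} = phi_{k-1,j} - phi_{kk} phi_{k-1,k-j},  j = 1..k-1.
Step k = 1:
  phi_11 = rho(1) = 0.8087.
Step k = 2:
  phi_22 = [rho(2) - phi_11 rho(1)] / [1 - phi_11 rho(1)] = [0.7287 - (0.8087)(0.8087)] / [1 - (0.8087)(0.8087)]
         = 0.07470431 / 0.34600431 = 0.2159.
Therefore phi_{22} = 0.2159.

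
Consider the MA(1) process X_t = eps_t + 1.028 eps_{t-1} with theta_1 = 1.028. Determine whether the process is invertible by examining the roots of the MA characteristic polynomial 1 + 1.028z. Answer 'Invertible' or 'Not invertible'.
\text{Not invertible}

The MA(q) characteristic polynomial is P(z) = 1 + 1.028z.
Invertibility requires all roots to lie outside the unit circle, i.e. |z| > 1 for every root.
This is linear in z: 1 + (1.028) z = 0  =>  z = -1/(1.028) = -0.972763,  |z| = 0.972763.
Moduli of all roots: 0.9728.
All moduli strictly greater than 1? No.
Verdict: Not invertible.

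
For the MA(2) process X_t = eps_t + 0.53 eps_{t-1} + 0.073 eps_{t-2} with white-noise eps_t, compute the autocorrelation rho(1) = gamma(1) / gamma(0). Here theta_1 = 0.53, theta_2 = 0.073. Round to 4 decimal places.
\rho(1) = 0.4421

For an MA(q) process with theta_0 = 1, the autocovariance is
  gamma(k) = sigma^2 * sum_{i=0..q-k} theta_i * theta_{i+k},
and rho(k) = gamma(k) / gamma(0). Sigma^2 cancels.
  numerator   = (1)*(0.53) + (0.53)*(0.073) = 0.56869.
  denominator = (1)^2 + (0.53)^2 + (0.073)^2 = 1.286229.
  rho(1) = 0.56869 / 1.286229 = 0.4421.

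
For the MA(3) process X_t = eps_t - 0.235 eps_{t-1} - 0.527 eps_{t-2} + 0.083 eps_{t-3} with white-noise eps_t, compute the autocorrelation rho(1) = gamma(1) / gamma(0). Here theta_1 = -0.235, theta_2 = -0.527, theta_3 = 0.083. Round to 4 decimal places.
\rho(1) = -0.1156

For an MA(q) process with theta_0 = 1, the autocovariance is
  gamma(k) = sigma^2 * sum_{i=0..q-k} theta_i * theta_{i+k},
and rho(k) = gamma(k) / gamma(0). Sigma^2 cancels.
  numerator   = (1)*(-0.235) + (-0.235)*(-0.527) + (-0.527)*(0.083) = -0.154896.
  denominator = (1)^2 + (-0.235)^2 + (-0.527)^2 + (0.083)^2 = 1.339843.
  rho(1) = -0.154896 / 1.339843 = -0.1156.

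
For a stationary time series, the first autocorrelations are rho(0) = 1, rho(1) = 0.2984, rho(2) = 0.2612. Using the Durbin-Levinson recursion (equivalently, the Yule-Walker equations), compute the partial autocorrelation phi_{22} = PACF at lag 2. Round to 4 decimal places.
\phi_{22} = 0.1890

The PACF at lag k is phi_{kk}, the last component of the solution
to the Yule-Walker system G_k phi = r_k where
  (G_k)_{ij} = rho(|i - j|), (r_k)_i = rho(i), i,j = 1..k.
Equivalently, Durbin-Levinson gives phi_{kk} iteratively:
  phi_{11} = rho(1)
  phi_{kk} = [rho(k) - sum_{j=1..k-1} phi_{k-1,j} rho(k-j)]
            / [1 - sum_{j=1..k-1} phi_{k-1,j} rho(j)],
  phi_{k,j} = phi_{k-1,j} - phi_{kk} phi_{k-1,k-j},  j = 1..k-1.
Step k = 1:
  phi_11 = rho(1) = 0.2984.
Step k = 2:
  phi_22 = [rho(2) - phi_11 rho(1)] / [1 - phi_11 rho(1)] = [0.2612 - (0.2984)(0.2984)] / [1 - (0.2984)(0.2984)]
         = 0.17215744 / 0.91095744 = 0.189.
Therefore phi_{22} = 0.1890.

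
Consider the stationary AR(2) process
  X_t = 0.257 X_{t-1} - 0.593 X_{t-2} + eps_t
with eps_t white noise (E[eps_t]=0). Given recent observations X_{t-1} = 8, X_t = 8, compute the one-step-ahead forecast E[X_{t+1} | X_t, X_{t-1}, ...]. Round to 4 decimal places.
E[X_{t+1} \mid \mathcal F_t] = -2.6880

For an AR(p) model X_t = c + sum_i phi_i X_{t-i} + eps_t, the
one-step-ahead conditional mean is
  E[X_{t+1} | X_t, ...] = c + sum_i phi_i X_{t+1-i}.
Substitute known values:
  E[X_{t+1} | ...] = (0.257) * (8) + (-0.593) * (8)
                   = -2.6880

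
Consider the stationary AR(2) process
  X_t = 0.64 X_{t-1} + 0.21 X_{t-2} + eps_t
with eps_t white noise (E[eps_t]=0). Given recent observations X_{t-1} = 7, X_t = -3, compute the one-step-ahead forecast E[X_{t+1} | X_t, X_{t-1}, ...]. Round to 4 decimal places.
E[X_{t+1} \mid \mathcal F_t] = -0.4500

For an AR(p) model X_t = c + sum_i phi_i X_{t-i} + eps_t, the
one-step-ahead conditional mean is
  E[X_{t+1} | X_t, ...] = c + sum_i phi_i X_{t+1-i}.
Substitute known values:
  E[X_{t+1} | ...] = (0.64) * (-3) + (0.21) * (7)
                   = -0.4500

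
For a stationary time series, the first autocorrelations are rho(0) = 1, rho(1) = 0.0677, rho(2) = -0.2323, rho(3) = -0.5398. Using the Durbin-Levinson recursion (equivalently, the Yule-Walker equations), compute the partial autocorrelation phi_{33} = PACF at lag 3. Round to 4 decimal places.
\phi_{33} = -0.5369

The PACF at lag k is phi_{kk}, the last component of the solution
to the Yule-Walker system G_k phi = r_k where
  (G_k)_{ij} = rho(|i - j|), (r_k)_i = rho(i), i,j = 1..k.
Equivalently, Durbin-Levinson gives phi_{kk} iteratively:
  phi_{11} = rho(1)
  phi_{kk} = [rho(k) - sum_{j=1..k-1} phi_{k-1,j} rho(k-j)]
            / [1 - sum_{j=1..k-1} phi_{k-1,j} rho(j)],
  phi_{k,j} = phi_{k-1,j} - phi_{kk} phi_{k-1,k-j},  j = 1..k-1.
Step k = 1:
  phi_11 = rho(1) = 0.0677.
Step k = 2:
  phi_22 = [rho(2) - phi_11 rho(1)] / [1 - phi_11 rho(1)] = [-0.2323 - (0.0677)(0.0677)] / [1 - (0.0677)(0.0677)]
         = -0.23688329 / 0.99541671 = -0.237974.
  Update: phi_21 = phi_11 - phi_22 phi_11 = 0.0677 - (-0.237974)(0.0677) = 0.083811.
Step k = 3:
  phi_33 = [rho(3) - phi_21 rho(2) - phi_22 rho(1)] / [1 - phi_21 rho(1) - phi_22 rho(2)]
    numerator   = -0.5398 - (0.083811)(-0.2323) - (-0.237974)(0.0677) = -0.5042199
    denominator = 1 - (0.083811)(0.0677) - (-0.237974)(-0.2323) = 0.93904465
  phi_33 = -0.5042199 / 0.93904465 = -0.5369.
Therefore phi_{33} = -0.5369.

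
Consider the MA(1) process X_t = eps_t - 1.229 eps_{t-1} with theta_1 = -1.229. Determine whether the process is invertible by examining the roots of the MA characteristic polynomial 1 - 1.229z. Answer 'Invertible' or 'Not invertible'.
\text{Not invertible}

The MA(q) characteristic polynomial is P(z) = 1 - 1.229z.
Invertibility requires all roots to lie outside the unit circle, i.e. |z| > 1 for every root.
This is linear in z: 1 + (-1.229) z = 0  =>  z = -1/(-1.229) = 0.81367,  |z| = 0.81367.
Moduli of all roots: 0.8137.
All moduli strictly greater than 1? No.
Verdict: Not invertible.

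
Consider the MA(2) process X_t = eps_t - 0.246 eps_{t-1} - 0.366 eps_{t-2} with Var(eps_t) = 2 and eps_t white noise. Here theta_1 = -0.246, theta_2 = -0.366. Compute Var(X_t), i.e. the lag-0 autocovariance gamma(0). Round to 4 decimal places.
\gamma(0) = 2.3889

For an MA(q) process X_t = eps_t + sum_i theta_i eps_{t-i} with
Var(eps_t) = sigma^2, the variance is
  gamma(0) = sigma^2 * (1 + sum_i theta_i^2).
  sum_i theta_i^2 = (-0.246)^2 + (-0.366)^2 = 0.060516 + 0.133956 = 0.194472.
  gamma(0) = 2 * (1 + 0.194472) = 2 * 1.194472 = 2.388944, which rounds to 2.3889.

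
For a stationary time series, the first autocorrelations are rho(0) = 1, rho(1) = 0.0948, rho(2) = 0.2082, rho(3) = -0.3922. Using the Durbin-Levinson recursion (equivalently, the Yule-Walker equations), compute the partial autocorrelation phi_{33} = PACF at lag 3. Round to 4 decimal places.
\phi_{33} = -0.4490

The PACF at lag k is phi_{kk}, the last component of the solution
to the Yule-Walker system G_k phi = r_k where
  (G_k)_{ij} = rho(|i - j|), (r_k)_i = rho(i), i,j = 1..k.
Equivalently, Durbin-Levinson gives phi_{kk} iteratively:
  phi_{11} = rho(1)
  phi_{kk} = [rho(k) - sum_{j=1..k-1} phi_{k-1,j} rho(k-j)]
            / [1 - sum_{j=1..k-1} phi_{k-1,j} rho(j)],
  phi_{k,j} = phi_{k-1,j} - phi_{kk} phi_{k-1,k-j},  j = 1..k-1.
Step k = 1:
  phi_11 = rho(1) = 0.0948.
Step k = 2:
  phi_22 = [rho(2) - phi_11 rho(1)] / [1 - phi_11 rho(1)] = [0.2082 - (0.0948)(0.0948)] / [1 - (0.0948)(0.0948)]
         = 0.19921296 / 0.99101296 = 0.20102.
  Update: phi_21 = phi_11 - phi_22 phi_11 = 0.0948 - (0.20102)(0.0948) = 0.075743.
Step k = 3:
  phi_33 = [rho(3) - phi_21 rho(2) - phi_22 rho(1)] / [1 - phi_21 rho(1) - phi_22 rho(2)]
    numerator   = -0.3922 - (0.075743)(0.2082) - (0.20102)(0.0948) = -0.42702642
    denominator = 1 - (0.075743)(0.0948) - (0.20102)(0.2082) = 0.95096726
  phi_33 = -0.42702642 / 0.95096726 = -0.449.
Therefore phi_{33} = -0.4490.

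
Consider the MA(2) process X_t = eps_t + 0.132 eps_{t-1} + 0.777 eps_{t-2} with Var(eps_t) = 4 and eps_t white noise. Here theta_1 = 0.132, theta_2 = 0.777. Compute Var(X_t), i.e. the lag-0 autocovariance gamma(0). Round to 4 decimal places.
\gamma(0) = 6.4846

For an MA(q) process X_t = eps_t + sum_i theta_i eps_{t-i} with
Var(eps_t) = sigma^2, the variance is
  gamma(0) = sigma^2 * (1 + sum_i theta_i^2).
  sum_i theta_i^2 = (0.132)^2 + (0.777)^2 = 0.017424 + 0.603729 = 0.621153.
  gamma(0) = 4 * (1 + 0.621153) = 4 * 1.621153 = 6.484612, which rounds to 6.4846.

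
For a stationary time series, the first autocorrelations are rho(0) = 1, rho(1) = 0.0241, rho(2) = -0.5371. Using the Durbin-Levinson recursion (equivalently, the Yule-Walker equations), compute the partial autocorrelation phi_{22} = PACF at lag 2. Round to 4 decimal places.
\phi_{22} = -0.5380

The PACF at lag k is phi_{kk}, the last component of the solution
to the Yule-Walker system G_k phi = r_k where
  (G_k)_{ij} = rho(|i - j|), (r_k)_i = rho(i), i,j = 1..k.
Equivalently, Durbin-Levinson gives phi_{kk} iteratively:
  phi_{11} = rho(1)
  phi_{kk} = [rho(k) - sum_{j=1..k-1} phi_{k-1,j} rho(k-j)]
            / [1 - sum_{j=1..k-1} phi_{k-1,j} rho(j)],
  phi_{k,j} = phi_{k-1,j} - phi_{kk} phi_{k-1,k-j},  j = 1..k-1.
Step k = 1:
  phi_11 = rho(1) = 0.0241.
Step k = 2:
  phi_22 = [rho(2) - phi_11 rho(1)] / [1 - phi_11 rho(1)] = [-0.5371 - (0.0241)(0.0241)] / [1 - (0.0241)(0.0241)]
         = -0.53768081 / 0.99941919 = -0.538.
Therefore phi_{22} = -0.5380.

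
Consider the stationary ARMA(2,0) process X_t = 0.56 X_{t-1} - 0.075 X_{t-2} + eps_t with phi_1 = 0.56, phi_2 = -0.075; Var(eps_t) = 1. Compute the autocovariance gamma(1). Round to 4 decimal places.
\gamma(1) = 0.7190

Multiply the model equation by X_{t-k} and take expectations. With theta_0 = psi_0 = 1 and psi_j the MA(infinity) weights, this gives
  gamma(k) - sum_i phi_i gamma(k-i) = c_k,
  c_k = sigma^2 * sum_{j=k..q} theta_j psi_{j-k}   (c_k = 0 for k > q),
using gamma(-m) = gamma(m).
Pure AR (q = 0): c_0 = sigma^2 = 1, c_k = 0 for k >= 1.
Equations for k = 0, 1, 2 (AR order 2, c_2 = 0):
  (E0) gamma(0) = phi_1 gamma(1) + phi_2 gamma(2) + c_0
  (E1) gamma(1) = phi_1 gamma(0) + phi_2 gamma(1) + c_1
  (E2) gamma(2) = phi_1 gamma(1) + phi_2 gamma(0)
From (E1): gamma(1) = A gamma(0) + B with
  A = phi_1 / (1 - phi_2) = 0.56 / 1.075 = 0.52093,   B = c_1 / (1 - phi_2) = 0 / 1.075 = 0.
Insert (E2) into (E0): gamma(0) (1 - phi_2^2) = phi_1 (1 + phi_2) gamma(1) + c_0.
  phi_1 (1 + phi_2) = (0.56)(0.925) = 0.518,   1 - phi_2^2 = 0.994375.
Replace gamma(1) by A gamma(0) + B and collect gamma(0):
  gamma(0) [0.994375 - (0.518)(0.52093)] = c_0 = 1
  gamma(0) * 0.724533 = 1
  gamma(0) = 1 / 0.724533 = 1.380199.
  gamma(1) = A gamma(0) = (0.52093)(1.380199) = 0.718987.
Therefore gamma(1) = 0.7190 (to 4 decimal places).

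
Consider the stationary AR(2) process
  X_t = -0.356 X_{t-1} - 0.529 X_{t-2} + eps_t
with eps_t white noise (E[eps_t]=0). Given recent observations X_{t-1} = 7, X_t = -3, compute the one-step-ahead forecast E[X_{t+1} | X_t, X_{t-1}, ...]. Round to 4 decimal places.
E[X_{t+1} \mid \mathcal F_t] = -2.6350

For an AR(p) model X_t = c + sum_i phi_i X_{t-i} + eps_t, the
one-step-ahead conditional mean is
  E[X_{t+1} | X_t, ...] = c + sum_i phi_i X_{t+1-i}.
Substitute known values:
  E[X_{t+1} | ...] = (-0.356) * (-3) + (-0.529) * (7)
                   = -2.6350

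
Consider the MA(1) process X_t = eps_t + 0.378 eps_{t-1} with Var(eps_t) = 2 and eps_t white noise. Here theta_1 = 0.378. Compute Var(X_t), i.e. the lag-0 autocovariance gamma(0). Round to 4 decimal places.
\gamma(0) = 2.2858

For an MA(q) process X_t = eps_t + sum_i theta_i eps_{t-i} with
Var(eps_t) = sigma^2, the variance is
  gamma(0) = sigma^2 * (1 + sum_i theta_i^2).
  sum_i theta_i^2 = (0.378)^2 = 0.142884.
  gamma(0) = 2 * (1 + 0.142884) = 2 * 1.142884 = 2.285768, which rounds to 2.2858.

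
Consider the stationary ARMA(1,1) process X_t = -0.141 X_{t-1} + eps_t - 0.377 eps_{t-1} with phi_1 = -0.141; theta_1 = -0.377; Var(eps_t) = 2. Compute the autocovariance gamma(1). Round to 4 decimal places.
\gamma(1) = -1.1132

Multiply the model equation by X_{t-k} and take expectations. With theta_0 = psi_0 = 1 and psi_j the MA(infinity) weights, this gives
  gamma(k) - sum_i phi_i gamma(k-i) = c_k,
  c_k = sigma^2 * sum_{j=k..q} theta_j psi_{j-k}   (c_k = 0 for k > q),
using gamma(-m) = gamma(m).
psi-weights needed (psi_j = theta_j + sum_i phi_i psi_{j-i}):
  psi_1 = theta_1 + phi_1 = -0.377 + (-0.141) = -0.518
Right-hand sides:
  c_0 = sigma^2 (1 + theta_1 psi_1) = 2 * (1 + (-0.377)(-0.518)) = 2 * 1.195286 = 2.390572
  c_1 = sigma^2 theta_1 = 2 * (-0.377) = -0.754
  c_2 = 0
Equations for k = 0 and k = 1 (AR order 1):
  gamma(0) = phi_1 gamma(1) + c_0
  gamma(1) = phi_1 gamma(0) + c_1
Substituting the second into the first: gamma(0) (1 - phi_1^2) = c_0 + phi_1 c_1, so
  gamma(0) = (c_0 + phi_1 c_1) / (1 - phi_1^2) = (2.390572 + (-0.141)(-0.754)) / (1 - (-0.141)^2) = 2.496886 / 0.980119 = 2.547534.
  gamma(1) = phi_1 gamma(0) + c_1 = (-0.141)(2.547534) + (-0.754) = -1.113202.
Therefore gamma(1) = -1.1132 (to 4 decimal places).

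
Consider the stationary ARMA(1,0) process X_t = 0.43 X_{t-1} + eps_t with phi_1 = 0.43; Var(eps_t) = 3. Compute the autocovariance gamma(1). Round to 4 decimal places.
\gamma(1) = 1.5826

Multiply the model equation by X_{t-k} and take expectations. With theta_0 = psi_0 = 1 and psi_j the MA(infinity) weights, this gives
  gamma(k) - sum_i phi_i gamma(k-i) = c_k,
  c_k = sigma^2 * sum_{j=k..q} theta_j psi_{j-k}   (c_k = 0 for k > q),
using gamma(-m) = gamma(m).
Pure AR (q = 0): c_0 = sigma^2 = 3, c_k = 0 for k >= 1.
Equations for k = 0 and k = 1 (AR order 1):
  gamma(0) = phi_1 gamma(1) + c_0
  gamma(1) = phi_1 gamma(0) + c_1
Substituting the second into the first: gamma(0) (1 - phi_1^2) = c_0 + phi_1 c_1, so
  gamma(0) = c_0 / (1 - phi_1^2) = 3 / (1 - (0.43)^2) = 3 / 0.8151 = 3.68053.
  gamma(1) = phi_1 gamma(0) = (0.43)(3.68053) = 1.582628.
Therefore gamma(1) = 1.5826 (to 4 decimal places).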